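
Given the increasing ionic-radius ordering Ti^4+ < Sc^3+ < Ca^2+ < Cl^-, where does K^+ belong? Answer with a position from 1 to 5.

All of these have 18 electrons (isoelectronic). With the same electron cloud, the ion with the most protons pulls it in tightest. Nuclear charges: Ti^4+ (Z=22), Sc^3+ (Z=21), Ca^2+ (Z=20), K^+ (Z=19), Cl^- (Z=17). Highest Z is smallest.
With K^+ included the full order is Ti^4+ < Sc^3+ < Ca^2+ < K^+ < Cl^-, so it takes position 4.

4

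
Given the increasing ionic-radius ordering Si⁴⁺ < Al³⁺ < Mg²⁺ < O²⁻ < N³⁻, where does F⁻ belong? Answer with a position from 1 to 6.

4

Each ion has 10 electrons. The ranking follows nuclear charge in reverse — greater Z gives a smaller radius. Si⁴⁺ (Z=14), Al³⁺ (Z=13), Mg²⁺ (Z=12), F⁻ (Z=9), O²⁻ (Z=8), N³⁻ (Z=7).
With F⁻ included the full order is Si⁴⁺ < Al³⁺ < Mg²⁺ < F⁻ < O²⁻ < N³⁻, so it takes position 4.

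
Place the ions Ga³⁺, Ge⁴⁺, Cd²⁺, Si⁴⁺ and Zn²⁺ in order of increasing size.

Si⁴⁺ < Ge⁴⁺ < Ga³⁺ < Zn²⁺ < Cd²⁺

First list Z and electron count for each: Si⁴⁺: 10 e⁻, Z=14, Ge⁴⁺: 28 e⁻, Z=32, Ga³⁺: 28 e⁻, Z=31, Zn²⁺: 28 e⁻, Z=30, Cd²⁺: 46 e⁻, Z=48. Si⁴⁺ < Ge⁴⁺ (same group, period 3 vs 4); Ge⁴⁺ < Ga³⁺ (both 28 e⁻, Z=32>31); Ga³⁺ < Zn²⁺ (both 28 e⁻, Z=31>30); Zn²⁺ < Cd²⁺ (same group, 1 shell fewer).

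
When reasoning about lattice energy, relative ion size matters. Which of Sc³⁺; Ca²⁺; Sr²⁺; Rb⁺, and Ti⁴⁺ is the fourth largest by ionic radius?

Ti⁴⁺: 18 e⁻, Z=22, Sc³⁺: 18 e⁻, Z=21, Ca²⁺: 18 e⁻, Z=20, Sr²⁺: 36 e⁻, Z=38, Rb⁺: 36 e⁻, Z=37. Ti⁴⁺ < Sc³⁺ (both 18 e⁻, Z=22>21); Sc³⁺ < Ca²⁺ (both 18 e⁻, Z=21>20); Ca²⁺ < Sr²⁺ (same group, 1 shell fewer); Sr²⁺ < Rb⁺ (both 36 e⁻, Z=38>37).
Full ascending order: Ti⁴⁺ < Sc³⁺ < Ca²⁺ < Sr²⁺ < Rb⁺. Counting from the largest, position 4 is Sc³⁺.

Sc³⁺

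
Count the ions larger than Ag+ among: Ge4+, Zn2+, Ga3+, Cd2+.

Tabulating Z and e⁻: Ge4+ (Z=32, 28 e⁻), Ga3+ (Z=31, 28 e⁻), Zn2+ (Z=30, 28 e⁻), Cd2+ (Z=48, 46 e⁻), Ag+ (Z=47, 46 e⁻). Ge4+ < Ga3+ (isoelectronic, higher Z=32 is smaller); Ga3+ < Zn2+ (isoelectronic, higher Z=31 is smaller); Zn2+ < Cd2+ (same group, 1 shell fewer); Cd2+ < Ag+ (both 46 e⁻, Z=48>47).
Overall: Ge4+ < Ga3+ < Zn2+ < Cd2+ < Ag+. Ag+ has 4 below it and 0 above. Count: 0.

0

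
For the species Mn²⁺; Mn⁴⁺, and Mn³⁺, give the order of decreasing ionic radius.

Mn²⁺ > Mn³⁺ > Mn⁴⁺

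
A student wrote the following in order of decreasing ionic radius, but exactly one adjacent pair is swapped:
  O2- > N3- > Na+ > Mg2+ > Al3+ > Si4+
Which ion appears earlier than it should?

Check each adjacent pair. O2- and N3- are reversed: they are isoelectronic (10 e⁻) and O has more protons than N (8 vs 7), making O2- smaller. No other neighbouring pair contradicts the periodic trends, so O2- is the ion listed too early.

O2-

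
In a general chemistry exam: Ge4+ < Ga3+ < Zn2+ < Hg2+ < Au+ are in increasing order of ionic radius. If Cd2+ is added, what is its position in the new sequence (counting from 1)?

First list Z and electron count for each: Ge4+: 28 e⁻, Z=32, Ga3+: 28 e⁻, Z=31, Zn2+: 28 e⁻, Z=30, Cd2+: 46 e⁻, Z=48, Hg2+: 78 e⁻, Z=80, Au+: 78 e⁻, Z=79. Ge4+ < Ga3+ (isoelectronic, higher Z=32 is smaller); Ga3+ < Zn2+ (both 28 e⁻, Z=31>30); Zn2+ < Cd2+ (same group, 1 shell fewer); Cd2+ < Hg2+ (same group, 1 shell fewer); Hg2+ < Au+ (both 78 e⁻, Z=80>79).
Merged order: Ge4+ < Ga3+ < Zn2+ < Cd2+ < Hg2+ < Au+ — Cd2+ is number 4.

4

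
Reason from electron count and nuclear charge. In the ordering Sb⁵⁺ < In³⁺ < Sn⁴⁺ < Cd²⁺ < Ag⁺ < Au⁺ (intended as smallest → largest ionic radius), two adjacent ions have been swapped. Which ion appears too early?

Check each adjacent pair. In³⁺ and Sn⁴⁺ are reversed: they are isoelectronic (46 e⁻) and Sn has more protons than In (50 vs 49), making Sn⁴⁺ smaller. No other neighbouring pair contradicts the periodic trends, so In³⁺ is the ion listed too early.

In³⁺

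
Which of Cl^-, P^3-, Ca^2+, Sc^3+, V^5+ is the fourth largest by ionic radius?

Each ion has 18 electrons. The ranking follows nuclear charge in reverse — greater Z gives a smaller radius. V^5+ (Z=23), Sc^3+ (Z=21), Ca^2+ (Z=20), Cl^- (Z=17), P^3- (Z=15).
Full ascending order: V^5+ < Sc^3+ < Ca^2+ < Cl^- < P^3-. Counting from the largest, position 4 is Sc^3+.

Sc^3+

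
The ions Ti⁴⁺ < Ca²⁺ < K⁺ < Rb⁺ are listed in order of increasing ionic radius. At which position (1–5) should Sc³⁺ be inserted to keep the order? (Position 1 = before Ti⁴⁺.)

2

Electron counts and nuclear charges: Ti⁴⁺ has 18 e⁻ (Z=22), Sc³⁺ has 18 e⁻ (Z=21), Ca²⁺ has 18 e⁻ (Z=20), K⁺ has 18 e⁻ (Z=19), Rb⁺ has 36 e⁻ (Z=37). Ti⁴⁺ < Sc³⁺ (isoelectronic, higher Z=22 is smaller); Sc³⁺ < Ca²⁺ (both 18 e⁻, Z=21>20); Ca²⁺ < K⁺ (isoelectronic, higher Z=20 is smaller); K⁺ < Rb⁺ (same group, 1 shell fewer).
The complete sequence is Ti⁴⁺ < Sc³⁺ < Ca²⁺ < K⁺ < Rb⁺. Sc³⁺ sits at position 2.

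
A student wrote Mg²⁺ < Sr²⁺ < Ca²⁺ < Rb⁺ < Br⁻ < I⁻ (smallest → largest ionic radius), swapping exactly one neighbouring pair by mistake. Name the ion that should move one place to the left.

Scanning neighbour by neighbour, only Sr²⁺/Ca²⁺ violates a trend: same group and charge — period 4 sits above period 5, so Ca²⁺ is smaller. That makes Ca²⁺ the one sitting a position late relative to where it belongs.

Ca²⁺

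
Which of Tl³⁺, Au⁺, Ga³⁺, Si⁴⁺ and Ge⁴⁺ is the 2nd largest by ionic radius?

Tl³⁺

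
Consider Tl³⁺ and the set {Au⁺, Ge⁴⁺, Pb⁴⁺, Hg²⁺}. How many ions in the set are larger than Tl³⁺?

2

Tabulating Z and e⁻: Ge⁴⁺ (Z=32, 28 e⁻), Pb⁴⁺ (Z=82, 78 e⁻), Tl³⁺ (Z=81, 78 e⁻), Hg²⁺ (Z=80, 78 e⁻), Au⁺ (Z=79, 78 e⁻). Ge⁴⁺ < Pb⁴⁺ (same group, period 4 vs 6); Pb⁴⁺ < Tl³⁺ (both 78 e⁻, Z=82>81); Tl³⁺ < Hg²⁺ (both 78 e⁻, Z=81>80); Hg²⁺ < Au⁺ (isoelectronic, higher Z=80 is smaller).
Placing each against Tl³⁺: smaller — Ge⁴⁺, Pb⁴⁺; larger — Hg²⁺, Au⁺. Count: 2.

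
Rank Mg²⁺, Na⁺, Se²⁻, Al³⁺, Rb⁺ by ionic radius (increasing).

Tabulating Z and e⁻: Al³⁺: 10 e⁻, Z=13, Mg²⁺: 10 e⁻, Z=12, Na⁺: 10 e⁻, Z=11, Rb⁺: 36 e⁻, Z=37, Se²⁻: 36 e⁻, Z=34. Al³⁺ < Mg²⁺ (both 10 e⁻, Z=13>12); Mg²⁺ < Na⁺ (isoelectronic, higher Z=12 is smaller); Na⁺ < Rb⁺ (same group, period 3 vs 5); Rb⁺ < Se²⁻ (isoelectronic, higher Z=37 is smaller).

Al³⁺ < Mg²⁺ < Na⁺ < Rb⁺ < Se²⁻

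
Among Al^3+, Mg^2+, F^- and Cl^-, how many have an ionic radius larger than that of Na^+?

2

Work out protons and electrons: Al^3+: 10 e⁻, Z=13, Mg^2+: 10 e⁻, Z=12, Na^+: 10 e⁻, Z=11, F^-: 10 e⁻, Z=9, Cl^-: 18 e⁻, Z=17. Al^3+ < Mg^2+ (both 10 e⁻, Z=13>12); Mg^2+ < Na^+ (isoelectronic, higher Z=12 is smaller); Na^+ < F^- (both 10 e⁻, Z=11>9); F^- < Cl^- (same group, 1 shell fewer).
Ordering all of them (including Na^+) by radius gives Al^3+ < Mg^2+ < Na^+ < F^- < Cl^-. Count: 2.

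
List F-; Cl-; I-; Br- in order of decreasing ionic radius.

I- > Br- > Cl- > F-

These ions sit in one column with identical charge. Each step down the periodic table adds a principal shell, increasing the radius.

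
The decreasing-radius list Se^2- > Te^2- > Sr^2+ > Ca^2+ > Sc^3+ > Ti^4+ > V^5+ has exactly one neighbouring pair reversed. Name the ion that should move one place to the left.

Te^2-

Scanning neighbour by neighbour, only Se^2-/Te^2- violates a trend: both in group 16 with the same charge; Se^2- (period 4) has the smaller radius. That makes Te^2- the one sitting a position late relative to where it belongs.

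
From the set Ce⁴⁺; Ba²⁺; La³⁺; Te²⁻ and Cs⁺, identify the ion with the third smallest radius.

Ba²⁺

These species are isoelectronic with 54 electrons. The only difference is the number of protons: Ce⁴⁺ (Z=58), La³⁺ (Z=57), Ba²⁺ (Z=56), Cs⁺ (Z=55), Te²⁻ (Z=52). The strongest nuclear pull (Ce⁴⁺) gives the smallest ion.
Full ascending order: Ce⁴⁺ < La³⁺ < Ba²⁺ < Cs⁺ < Te²⁻. Counting from the smallest, position 3 is Ba²⁺.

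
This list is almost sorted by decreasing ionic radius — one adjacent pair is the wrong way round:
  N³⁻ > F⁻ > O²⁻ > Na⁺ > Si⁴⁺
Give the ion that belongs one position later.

Check each adjacent pair. F⁻ and O²⁻ are reversed: both have 10 electrons but Z(F)=9 > Z(O)=8, so F⁻ should be the smaller of the two. No other neighbouring pair contradicts the periodic trends, so F⁻ is the ion listed too early.

F⁻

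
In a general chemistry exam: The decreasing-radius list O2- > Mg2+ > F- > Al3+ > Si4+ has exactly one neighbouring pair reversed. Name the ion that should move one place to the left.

F-

The pair Mg2+, F- is the wrong way round — both have 10 electrons but Z(Mg)=12 > Z(F)=9, so Mg2+ should be the smaller of the two. All other adjacent pairs agree with periodic trends, so F- is the misplaced ion.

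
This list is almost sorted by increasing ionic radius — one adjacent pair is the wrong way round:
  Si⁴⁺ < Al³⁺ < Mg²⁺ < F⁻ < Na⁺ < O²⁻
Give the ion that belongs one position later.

F⁻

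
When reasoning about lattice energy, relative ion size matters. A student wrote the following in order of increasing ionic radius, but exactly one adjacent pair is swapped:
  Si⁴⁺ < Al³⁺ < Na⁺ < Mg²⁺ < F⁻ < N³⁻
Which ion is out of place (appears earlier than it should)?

Compare adjacent ions: both have 10 electrons but Z(Mg)=12 > Z(Na)=11, so Mg²⁺ should be the smaller of the two — yet in this increasing list Na⁺ sits before Mg²⁺. Nothing else is reversed, so Na⁺ should move one place to the right.

Na⁺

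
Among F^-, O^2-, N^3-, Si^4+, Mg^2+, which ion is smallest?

Si^4+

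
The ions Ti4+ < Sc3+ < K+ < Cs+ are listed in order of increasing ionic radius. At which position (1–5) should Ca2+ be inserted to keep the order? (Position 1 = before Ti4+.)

3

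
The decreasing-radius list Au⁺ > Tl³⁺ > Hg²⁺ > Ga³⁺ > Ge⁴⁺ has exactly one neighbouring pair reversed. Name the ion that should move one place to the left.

Scanning neighbour by neighbour, only Tl³⁺/Hg²⁺ violates a trend: they are isoelectronic (78 e⁻) and Tl has more protons than Hg (81 vs 80), making Tl³⁺ smaller. That makes Hg²⁺ the one sitting a position late relative to where it belongs.

Hg²⁺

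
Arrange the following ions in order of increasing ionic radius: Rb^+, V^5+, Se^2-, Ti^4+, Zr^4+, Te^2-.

Electron counts and nuclear charges: V^5+: 18 e⁻, Z=23, Ti^4+: 18 e⁻, Z=22, Zr^4+: 36 e⁻, Z=40, Rb^+: 36 e⁻, Z=37, Se^2-: 36 e⁻, Z=34, Te^2-: 54 e⁻, Z=52. V^5+ < Ti^4+ (both 18 e⁻, Z=23>22); Ti^4+ < Zr^4+ (same group, 1 shell fewer); Zr^4+ < Rb^+ (isoelectronic, higher Z=40 is smaller); Rb^+ < Se^2- (isoelectronic, higher Z=37 is smaller); Se^2- < Te^2- (same group, 1 shell fewer).

V^5+ < Ti^4+ < Zr^4+ < Rb^+ < Se^2- < Te^2-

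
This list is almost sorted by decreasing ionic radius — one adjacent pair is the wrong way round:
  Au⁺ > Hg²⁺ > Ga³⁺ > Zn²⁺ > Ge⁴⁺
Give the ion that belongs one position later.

Ga³⁺

The pair Ga³⁺, Zn²⁺ is the wrong way round — they are isoelectronic (28 e⁻) and Ga has more protons than Zn (31 vs 30), making Ga³⁺ smaller. All other adjacent pairs agree with periodic trends, so Ga³⁺ is the misplaced ion.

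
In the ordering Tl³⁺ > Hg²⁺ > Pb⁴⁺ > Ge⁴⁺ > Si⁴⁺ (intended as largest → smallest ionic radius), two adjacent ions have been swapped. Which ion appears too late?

Check each adjacent pair. Tl³⁺ and Hg²⁺ are reversed: both have 78 electrons but Z(Tl)=81 > Z(Hg)=80, so Tl³⁺ should be the smaller of the two. No other neighbouring pair contradicts the periodic trends, so Hg²⁺ is the ion listed too late.

Hg²⁺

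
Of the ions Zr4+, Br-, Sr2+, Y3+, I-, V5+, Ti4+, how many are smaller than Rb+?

Tabulating Z and e⁻: V5+ (Z=23, 18 e⁻), Ti4+ (Z=22, 18 e⁻), Zr4+ (Z=40, 36 e⁻), Y3+ (Z=39, 36 e⁻), Sr2+ (Z=38, 36 e⁻), Rb+ (Z=37, 36 e⁻), Br- (Z=35, 36 e⁻), I- (Z=53, 54 e⁻). V5+ < Ti4+ (isoelectronic, higher Z=23 is smaller); Ti4+ < Zr4+ (same group, period 4 vs 5); Zr4+ < Y3+ (isoelectronic, higher Z=40 is smaller); Y3+ < Sr2+ (isoelectronic, higher Z=39 is smaller); Sr2+ < Rb+ (isoelectronic, higher Z=38 is smaller); Rb+ < Br- (both 36 e⁻, Z=37>35); Br- < I- (same group, 1 shell fewer).
Ordering all of them (including Rb+) by radius gives V5+ < Ti4+ < Zr4+ < Y3+ < Sr2+ < Rb+ < Br- < I-. Count: 5.

5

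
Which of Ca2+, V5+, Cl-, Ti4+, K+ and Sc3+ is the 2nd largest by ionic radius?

K+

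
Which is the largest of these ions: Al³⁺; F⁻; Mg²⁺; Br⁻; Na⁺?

Electron counts and nuclear charges: Al³⁺ has 10 e⁻ (Z=13), Mg²⁺ has 10 e⁻ (Z=12), Na⁺ has 10 e⁻ (Z=11), F⁻ has 10 e⁻ (Z=9), Br⁻ has 36 e⁻ (Z=35). Al³⁺ < Mg²⁺ (both 10 e⁻, Z=13>12); Mg²⁺ < Na⁺ (isoelectronic, higher Z=12 is smaller); Na⁺ < F⁻ (isoelectronic, higher Z=11 is smaller); F⁻ < Br⁻ (same group, 2 shells fewer).

Br⁻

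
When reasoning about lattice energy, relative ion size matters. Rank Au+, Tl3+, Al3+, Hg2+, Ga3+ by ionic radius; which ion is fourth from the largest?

Ga3+

Al3+ has 10 e⁻ (Z=13), Ga3+ has 28 e⁻ (Z=31), Tl3+ has 78 e⁻ (Z=81), Hg2+ has 78 e⁻ (Z=80), Au+ has 78 e⁻ (Z=79). Al3+ < Ga3+ (same group, 1 shell fewer); Ga3+ < Tl3+ (same group, period 4 vs 6); Tl3+ < Hg2+ (both 78 e⁻, Z=81>80); Hg2+ < Au+ (isoelectronic, higher Z=80 is smaller).
So the order is Al3+ < Ga3+ < Tl3+ < Hg2+ < Au+; the 4th-largest ion is Ga3+.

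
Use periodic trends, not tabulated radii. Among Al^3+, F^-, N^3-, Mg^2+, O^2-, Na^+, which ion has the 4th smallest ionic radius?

Isoelectronic series (10 e⁻ each). Size is set by nuclear charge: more protons means a smaller ion. Al^3+ (Z=13), Mg^2+ (Z=12), Na^+ (Z=11), F^- (Z=9), O^2- (Z=8), N^3- (Z=7).
That gives Al^3+ < Mg^2+ < Na^+ < F^- < O^2- < N^3-. From the smallest end, number 4 is F^-.

F^-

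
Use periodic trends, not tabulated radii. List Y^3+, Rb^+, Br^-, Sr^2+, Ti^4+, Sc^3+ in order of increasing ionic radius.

Tabulating Z and e⁻: Ti^4+: 18 e⁻, Z=22, Sc^3+: 18 e⁻, Z=21, Y^3+: 36 e⁻, Z=39, Sr^2+: 36 e⁻, Z=38, Rb^+: 36 e⁻, Z=37, Br^-: 36 e⁻, Z=35. Ti^4+ < Sc^3+ (both 18 e⁻, Z=22>21); Sc^3+ < Y^3+ (same group, period 4 vs 5); Y^3+ < Sr^2+ (both 36 e⁻, Z=39>38); Sr^2+ < Rb^+ (isoelectronic, higher Z=38 is smaller); Rb^+ < Br^- (both 36 e⁻, Z=37>35).

Ti^4+ < Sc^3+ < Y^3+ < Sr^2+ < Rb^+ < Br^-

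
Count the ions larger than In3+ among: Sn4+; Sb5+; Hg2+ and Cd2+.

2

First list Z and electron count for each: Sb5+ has 46 e⁻ (Z=51), Sn4+ has 46 e⁻ (Z=50), In3+ has 46 e⁻ (Z=49), Cd2+ has 46 e⁻ (Z=48), Hg2+ has 78 e⁻ (Z=80). Sb5+ < Sn4+ (isoelectronic, higher Z=51 is smaller); Sn4+ < In3+ (isoelectronic, higher Z=50 is smaller); In3+ < Cd2+ (both 46 e⁻, Z=49>48); Cd2+ < Hg2+ (same group, 1 shell fewer).
Overall: Sb5+ < Sn4+ < In3+ < Cd2+ < Hg2+. In3+ has 2 below it and 2 above. That's 2.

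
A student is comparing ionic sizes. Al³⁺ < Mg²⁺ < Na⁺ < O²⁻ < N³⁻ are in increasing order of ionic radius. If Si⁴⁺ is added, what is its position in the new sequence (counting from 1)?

1

These species are isoelectronic with 10 electrons. The only difference is the number of protons: Si⁴⁺ (Z=14), Al³⁺ (Z=13), Mg²⁺ (Z=12), Na⁺ (Z=11), O²⁻ (Z=8), N³⁻ (Z=7). The strongest nuclear pull (Si⁴⁺) gives the smallest ion.
Putting Si⁴⁺ in gives Si⁴⁺ < Al³⁺ < Mg²⁺ < Na⁺ < O²⁻ < N³⁻; it lands at slot 1.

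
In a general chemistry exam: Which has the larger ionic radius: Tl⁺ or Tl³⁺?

Tl⁺

These are all Tl ions. Removing more electrons (higher positive charge) pulls the remaining electrons in closer, so Tl³⁺ is smallest and Tl⁺ is largest.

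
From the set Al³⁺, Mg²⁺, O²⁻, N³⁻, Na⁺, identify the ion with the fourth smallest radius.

These species are isoelectronic with 10 electrons. The only difference is the number of protons: Al³⁺ (Z=13), Mg²⁺ (Z=12), Na⁺ (Z=11), O²⁻ (Z=8), N³⁻ (Z=7). The strongest nuclear pull (Al³⁺) gives the smallest ion.
Full ascending order: Al³⁺ < Mg²⁺ < Na⁺ < O²⁻ < N³⁻. Counting from the smallest, position 4 is O²⁻.

O²⁻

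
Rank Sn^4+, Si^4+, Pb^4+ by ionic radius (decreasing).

Pb^4+ > Sn^4+ > Si^4+

Same group, same charge. Going down the group adds an extra shell of electrons, so the ion gets larger: Si^4+ is highest in the group and smallest.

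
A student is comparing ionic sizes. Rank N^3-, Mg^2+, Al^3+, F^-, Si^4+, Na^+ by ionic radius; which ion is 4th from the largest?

Mg^2+

All of these have 10 electrons (isoelectronic). With the same electron cloud, the ion with the most protons pulls it in tightest. Nuclear charges: Si^4+ (Z=14), Al^3+ (Z=13), Mg^2+ (Z=12), Na^+ (Z=11), F^- (Z=9), N^3- (Z=7). Highest Z is smallest.
So the order is Si^4+ < Al^3+ < Mg^2+ < Na^+ < F^- < N^3-; the 4th-largest ion is Mg^2+.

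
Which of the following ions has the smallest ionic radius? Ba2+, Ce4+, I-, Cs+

Isoelectronic series (54 e⁻ each). Size is set by nuclear charge: more protons means a smaller ion. Ce4+ (Z=58), Ba2+ (Z=56), Cs+ (Z=55), I- (Z=53).

Ce4+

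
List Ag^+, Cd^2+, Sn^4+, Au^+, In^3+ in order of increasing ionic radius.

Electron counts and nuclear charges: Sn^4+: 46 e⁻, Z=50, In^3+: 46 e⁻, Z=49, Cd^2+: 46 e⁻, Z=48, Ag^+: 46 e⁻, Z=47, Au^+: 78 e⁻, Z=79. Sn^4+ < In^3+ (isoelectronic, higher Z=50 is smaller); In^3+ < Cd^2+ (isoelectronic, higher Z=49 is smaller); Cd^2+ < Ag^+ (both 46 e⁻, Z=48>47); Ag^+ < Au^+ (same group, 1 shell fewer).

Sn^4+ < In^3+ < Cd^2+ < Ag^+ < Au^+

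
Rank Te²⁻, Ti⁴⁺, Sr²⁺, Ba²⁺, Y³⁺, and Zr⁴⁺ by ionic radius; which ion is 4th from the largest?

Work out protons and electrons: Ti⁴⁺ (Z=22, 18 e⁻), Zr⁴⁺ (Z=40, 36 e⁻), Y³⁺ (Z=39, 36 e⁻), Sr²⁺ (Z=38, 36 e⁻), Ba²⁺ (Z=56, 54 e⁻), Te²⁻ (Z=52, 54 e⁻). Ti⁴⁺ < Zr⁴⁺ (same group, period 4 vs 5); Zr⁴⁺ < Y³⁺ (both 36 e⁻, Z=40>39); Y³⁺ < Sr²⁺ (both 36 e⁻, Z=39>38); Sr²⁺ < Ba²⁺ (same group, 1 shell fewer); Ba²⁺ < Te²⁻ (isoelectronic, higher Z=56 is smaller).
Full ascending order: Ti⁴⁺ < Zr⁴⁺ < Y³⁺ < Sr²⁺ < Ba²⁺ < Te²⁻. Counting from the largest, position 4 is Y³⁺.

Y³⁺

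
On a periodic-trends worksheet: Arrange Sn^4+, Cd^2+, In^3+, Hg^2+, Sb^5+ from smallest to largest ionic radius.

Sb^5+ < Sn^4+ < In^3+ < Cd^2+ < Hg^2+

Sb^5+ (Z=51, 46 e⁻), Sn^4+ (Z=50, 46 e⁻), In^3+ (Z=49, 46 e⁻), Cd^2+ (Z=48, 46 e⁻), Hg^2+ (Z=80, 78 e⁻). Sb^5+ < Sn^4+ (both 46 e⁻, Z=51>50); Sn^4+ < In^3+ (isoelectronic, higher Z=50 is smaller); In^3+ < Cd^2+ (both 46 e⁻, Z=49>48); Cd^2+ < Hg^2+ (same group, 1 shell fewer).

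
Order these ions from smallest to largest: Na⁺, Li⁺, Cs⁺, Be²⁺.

Be²⁺ < Li⁺ < Na⁺ < Cs⁺

First list Z and electron count for each: Be²⁺: 2 e⁻, Z=4, Li⁺: 2 e⁻, Z=3, Na⁺: 10 e⁻, Z=11, Cs⁺: 54 e⁻, Z=55. Be²⁺ < Li⁺ (isoelectronic, higher Z=4 is smaller); Li⁺ < Na⁺ (same group, 1 shell fewer); Na⁺ < Cs⁺ (same group, period 3 vs 6).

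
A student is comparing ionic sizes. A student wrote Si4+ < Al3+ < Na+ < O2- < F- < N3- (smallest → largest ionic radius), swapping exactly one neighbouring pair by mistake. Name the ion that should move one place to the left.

Check each adjacent pair. O2- and F- are reversed: they are isoelectronic (10 e⁻) and F has more protons than O (9 vs 8), making F- smaller. No other neighbouring pair contradicts the periodic trends, so F- is the ion listed too late.

F-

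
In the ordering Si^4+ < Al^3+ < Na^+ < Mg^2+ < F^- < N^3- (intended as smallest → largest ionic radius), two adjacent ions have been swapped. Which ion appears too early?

Na^+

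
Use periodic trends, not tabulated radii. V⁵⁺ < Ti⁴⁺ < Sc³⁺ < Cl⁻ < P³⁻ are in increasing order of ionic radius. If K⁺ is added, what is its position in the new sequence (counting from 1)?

4

Isoelectronic series (18 e⁻ each). Size is set by nuclear charge: more protons means a smaller ion. V⁵⁺ (Z=23), Ti⁴⁺ (Z=22), Sc³⁺ (Z=21), K⁺ (Z=19), Cl⁻ (Z=17), P³⁻ (Z=15).
With K⁺ included the full order is V⁵⁺ < Ti⁴⁺ < Sc³⁺ < K⁺ < Cl⁻ < P³⁻, so it takes position 4.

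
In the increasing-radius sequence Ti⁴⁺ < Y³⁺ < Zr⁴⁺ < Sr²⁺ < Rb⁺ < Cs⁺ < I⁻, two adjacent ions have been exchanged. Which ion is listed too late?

Check each adjacent pair. Y³⁺ and Zr⁴⁺ are reversed: they are isoelectronic (36 e⁻) and Zr has more protons than Y (40 vs 39), making Zr⁴⁺ smaller. No other neighbouring pair contradicts the periodic trends, so Zr⁴⁺ is the ion listed too late.

Zr⁴⁺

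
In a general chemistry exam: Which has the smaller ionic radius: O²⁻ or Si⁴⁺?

Si⁴⁺

These species are isoelectronic with 10 electrons. The only difference is the number of protons: Si⁴⁺ (Z=14), O²⁻ (Z=8). The strongest nuclear pull (Si⁴⁺) gives the smallest ion.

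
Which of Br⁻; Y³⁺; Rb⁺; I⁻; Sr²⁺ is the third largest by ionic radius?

Work out protons and electrons: Y³⁺: 36 e⁻, Z=39, Sr²⁺: 36 e⁻, Z=38, Rb⁺: 36 e⁻, Z=37, Br⁻: 36 e⁻, Z=35, I⁻: 54 e⁻, Z=53. Y³⁺ < Sr²⁺ (both 36 e⁻, Z=39>38); Sr²⁺ < Rb⁺ (both 36 e⁻, Z=38>37); Rb⁺ < Br⁻ (both 36 e⁻, Z=37>35); Br⁻ < I⁻ (same group, period 4 vs 5).
That gives Y³⁺ < Sr²⁺ < Rb⁺ < Br⁻ < I⁻. From the largest end, number 3 is Rb⁺.

Rb⁺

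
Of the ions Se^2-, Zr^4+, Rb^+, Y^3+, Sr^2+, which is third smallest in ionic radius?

Sr^2+

Isoelectronic series (36 e⁻ each). Size is set by nuclear charge: more protons means a smaller ion. Zr^4+ (Z=40), Y^3+ (Z=39), Sr^2+ (Z=38), Rb^+ (Z=37), Se^2- (Z=34).
Ordering: Zr^4+ < Y^3+ < Sr^2+ < Rb^+ < Se^2-. The third smallest is Sr^2+.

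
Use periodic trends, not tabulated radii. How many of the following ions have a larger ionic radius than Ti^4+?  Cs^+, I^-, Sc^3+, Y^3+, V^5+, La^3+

Tabulating Z and e⁻: V^5+ has 18 e⁻ (Z=23), Ti^4+ has 18 e⁻ (Z=22), Sc^3+ has 18 e⁻ (Z=21), Y^3+ has 36 e⁻ (Z=39), La^3+ has 54 e⁻ (Z=57), Cs^+ has 54 e⁻ (Z=55), I^- has 54 e⁻ (Z=53). V^5+ < Ti^4+ (isoelectronic, higher Z=23 is smaller); Ti^4+ < Sc^3+ (isoelectronic, higher Z=22 is smaller); Sc^3+ < Y^3+ (same group, period 4 vs 5); Y^3+ < La^3+ (same group, period 5 vs 6); La^3+ < Cs^+ (isoelectronic, higher Z=57 is smaller); Cs^+ < I^- (isoelectronic, higher Z=55 is smaller).
Relative to Ti^4+, the ions that are larger are Sc^3+, Y^3+, La^3+, Cs^+, I^-. Count: 5.

5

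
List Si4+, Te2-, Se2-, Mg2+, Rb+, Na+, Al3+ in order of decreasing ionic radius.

Te2- > Se2- > Rb+ > Na+ > Mg2+ > Al3+ > Si4+

First list Z and electron count for each: Si4+ (Z=14, 10 e⁻), Al3+ (Z=13, 10 e⁻), Mg2+ (Z=12, 10 e⁻), Na+ (Z=11, 10 e⁻), Rb+ (Z=37, 36 e⁻), Se2- (Z=34, 36 e⁻), Te2- (Z=52, 54 e⁻). Si4+ < Al3+ (isoelectronic, higher Z=14 is smaller); Al3+ < Mg2+ (both 10 e⁻, Z=13>12); Mg2+ < Na+ (isoelectronic, higher Z=12 is smaller); Na+ < Rb+ (same group, period 3 vs 5); Rb+ < Se2- (isoelectronic, higher Z=37 is smaller); Se2- < Te2- (same group, 1 shell fewer).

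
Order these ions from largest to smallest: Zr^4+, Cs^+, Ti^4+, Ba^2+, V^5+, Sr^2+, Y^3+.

V^5+ (Z=23, 18 e⁻), Ti^4+ (Z=22, 18 e⁻), Zr^4+ (Z=40, 36 e⁻), Y^3+ (Z=39, 36 e⁻), Sr^2+ (Z=38, 36 e⁻), Ba^2+ (Z=56, 54 e⁻), Cs^+ (Z=55, 54 e⁻). V^5+ < Ti^4+ (isoelectronic, higher Z=23 is smaller); Ti^4+ < Zr^4+ (same group, 1 shell fewer); Zr^4+ < Y^3+ (isoelectronic, higher Z=40 is smaller); Y^3+ < Sr^2+ (both 36 e⁻, Z=39>38); Sr^2+ < Ba^2+ (same group, period 5 vs 6); Ba^2+ < Cs^+ (both 54 e⁻, Z=56>55).

Cs^+ > Ba^2+ > Sr^2+ > Y^3+ > Zr^4+ > Ti^4+ > V^5+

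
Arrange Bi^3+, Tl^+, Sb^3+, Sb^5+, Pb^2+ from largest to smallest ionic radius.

Tl^+ > Pb^2+ > Bi^3+ > Sb^3+ > Sb^5+

Work out protons and electrons: Sb^5+ (Z=51, 46 e⁻), Sb^3+ (Z=51, 48 e⁻), Bi^3+ (Z=83, 80 e⁻), Pb^2+ (Z=82, 80 e⁻), Tl^+ (Z=81, 80 e⁻). Sb^5+ < Sb^3+ (same element, +5 vs +3); Sb^3+ < Bi^3+ (same group, 1 shell fewer); Bi^3+ < Pb^2+ (isoelectronic, higher Z=83 is smaller); Pb^2+ < Tl^+ (isoelectronic, higher Z=82 is smaller).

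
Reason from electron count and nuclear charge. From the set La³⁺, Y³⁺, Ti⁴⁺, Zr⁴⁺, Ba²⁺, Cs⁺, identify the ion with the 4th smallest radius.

La³⁺

Tabulating Z and e⁻: Ti⁴⁺: 18 e⁻, Z=22, Zr⁴⁺: 36 e⁻, Z=40, Y³⁺: 36 e⁻, Z=39, La³⁺: 54 e⁻, Z=57, Ba²⁺: 54 e⁻, Z=56, Cs⁺: 54 e⁻, Z=55. Ti⁴⁺ < Zr⁴⁺ (same group, period 4 vs 5); Zr⁴⁺ < Y³⁺ (isoelectronic, higher Z=40 is smaller); Y³⁺ < La³⁺ (same group, 1 shell fewer); La³⁺ < Ba²⁺ (isoelectronic, higher Z=57 is smaller); Ba²⁺ < Cs⁺ (both 54 e⁻, Z=56>55).
Ordering: Ti⁴⁺ < Zr⁴⁺ < Y³⁺ < La³⁺ < Ba²⁺ < Cs⁺. The 4th smallest is La³⁺.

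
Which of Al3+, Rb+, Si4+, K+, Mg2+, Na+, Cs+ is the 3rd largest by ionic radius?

Si4+: 10 e⁻, Z=14, Al3+: 10 e⁻, Z=13, Mg2+: 10 e⁻, Z=12, Na+: 10 e⁻, Z=11, K+: 18 e⁻, Z=19, Rb+: 36 e⁻, Z=37, Cs+: 54 e⁻, Z=55. Si4+ < Al3+ (isoelectronic, higher Z=14 is smaller); Al3+ < Mg2+ (isoelectronic, higher Z=13 is smaller); Mg2+ < Na+ (isoelectronic, higher Z=12 is smaller); Na+ < K+ (same group, period 3 vs 4); K+ < Rb+ (same group, 1 shell fewer); Rb+ < Cs+ (same group, period 5 vs 6).
So the order is Si4+ < Al3+ < Mg2+ < Na+ < K+ < Rb+ < Cs+; the 3rd-largest ion is K+.

K+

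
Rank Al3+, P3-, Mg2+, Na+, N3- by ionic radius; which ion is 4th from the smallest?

N3-

Tabulating Z and e⁻: Al3+ has 10 e⁻ (Z=13), Mg2+ has 10 e⁻ (Z=12), Na+ has 10 e⁻ (Z=11), N3- has 10 e⁻ (Z=7), P3- has 18 e⁻ (Z=15). Al3+ < Mg2+ (isoelectronic, higher Z=13 is smaller); Mg2+ < Na+ (isoelectronic, higher Z=12 is smaller); Na+ < N3- (isoelectronic, higher Z=11 is smaller); N3- < P3- (same group, 1 shell fewer).
So the order is Al3+ < Mg2+ < Na+ < N3- < P3-; the 4th-smallest ion is N3-.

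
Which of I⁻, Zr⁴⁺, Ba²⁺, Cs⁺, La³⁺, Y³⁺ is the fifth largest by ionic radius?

Y³⁺

First list Z and electron count for each: Zr⁴⁺ (Z=40, 36 e⁻), Y³⁺ (Z=39, 36 e⁻), La³⁺ (Z=57, 54 e⁻), Ba²⁺ (Z=56, 54 e⁻), Cs⁺ (Z=55, 54 e⁻), I⁻ (Z=53, 54 e⁻). Zr⁴⁺ < Y³⁺ (both 36 e⁻, Z=40>39); Y³⁺ < La³⁺ (same group, period 5 vs 6); La³⁺ < Ba²⁺ (both 54 e⁻, Z=57>56); Ba²⁺ < Cs⁺ (both 54 e⁻, Z=56>55); Cs⁺ < I⁻ (both 54 e⁻, Z=55>53).
That gives Zr⁴⁺ < Y³⁺ < La³⁺ < Ba²⁺ < Cs⁺ < I⁻. From the largest end, number 5 is Y³⁺.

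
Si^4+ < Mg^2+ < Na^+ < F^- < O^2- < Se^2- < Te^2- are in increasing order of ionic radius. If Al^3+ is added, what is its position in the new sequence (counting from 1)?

Work out protons and electrons: Si^4+ (Z=14, 10 e⁻), Al^3+ (Z=13, 10 e⁻), Mg^2+ (Z=12, 10 e⁻), Na^+ (Z=11, 10 e⁻), F^- (Z=9, 10 e⁻), O^2- (Z=8, 10 e⁻), Se^2- (Z=34, 36 e⁻), Te^2- (Z=52, 54 e⁻). Si^4+ < Al^3+ (both 10 e⁻, Z=14>13); Al^3+ < Mg^2+ (both 10 e⁻, Z=13>12); Mg^2+ < Na^+ (isoelectronic, higher Z=12 is smaller); Na^+ < F^- (isoelectronic, higher Z=11 is smaller); F^- < O^2- (isoelectronic, higher Z=9 is smaller); O^2- < Se^2- (same group, 2 shells fewer); Se^2- < Te^2- (same group, period 4 vs 5).
With Al^3+ included the full order is Si^4+ < Al^3+ < Mg^2+ < Na^+ < F^- < O^2- < Se^2- < Te^2-, so it takes position 2.

2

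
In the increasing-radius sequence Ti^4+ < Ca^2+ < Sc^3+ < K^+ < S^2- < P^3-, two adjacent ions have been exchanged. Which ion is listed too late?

Scanning neighbour by neighbour, only Ca^2+/Sc^3+ violates a trend: both have 18 electrons but Z(Sc)=21 > Z(Ca)=20, so Sc^3+ should be the smaller of the two. That makes Sc^3+ the one sitting a position late relative to where it belongs.

Sc^3+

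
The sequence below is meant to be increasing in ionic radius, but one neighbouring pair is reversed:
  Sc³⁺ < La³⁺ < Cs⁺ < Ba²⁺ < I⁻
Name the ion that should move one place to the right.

Check each adjacent pair. Cs⁺ and Ba²⁺ are reversed: Ba²⁺ and Cs⁺ share 54 electrons; the higher nuclear charge on Ba (Z=56) contracts it more, so Ba²⁺ < Cs⁺. No other neighbouring pair contradicts the periodic trends, so Cs⁺ is the ion listed too early.

Cs⁺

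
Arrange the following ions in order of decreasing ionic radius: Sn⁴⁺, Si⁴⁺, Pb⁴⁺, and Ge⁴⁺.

All are in the same group with charge +4. Radius grows down the group as n (the outermost shell) increases.

Pb⁴⁺ > Sn⁴⁺ > Ge⁴⁺ > Si⁴⁺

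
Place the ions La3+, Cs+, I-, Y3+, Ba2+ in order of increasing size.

Work out protons and electrons: Y3+: 36 e⁻, Z=39, La3+: 54 e⁻, Z=57, Ba2+: 54 e⁻, Z=56, Cs+: 54 e⁻, Z=55, I-: 54 e⁻, Z=53. Y3+ < La3+ (same group, period 5 vs 6); La3+ < Ba2+ (both 54 e⁻, Z=57>56); Ba2+ < Cs+ (isoelectronic, higher Z=56 is smaller); Cs+ < I- (both 54 e⁻, Z=55>53).

Y3+ < La3+ < Ba2+ < Cs+ < I-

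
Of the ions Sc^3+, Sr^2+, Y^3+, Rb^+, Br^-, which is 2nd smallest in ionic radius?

Y^3+

Tabulating Z and e⁻: Sc^3+: 18 e⁻, Z=21, Y^3+: 36 e⁻, Z=39, Sr^2+: 36 e⁻, Z=38, Rb^+: 36 e⁻, Z=37, Br^-: 36 e⁻, Z=35. Sc^3+ < Y^3+ (same group, 1 shell fewer); Y^3+ < Sr^2+ (isoelectronic, higher Z=39 is smaller); Sr^2+ < Rb^+ (isoelectronic, higher Z=38 is smaller); Rb^+ < Br^- (isoelectronic, higher Z=37 is smaller).
That gives Sc^3+ < Y^3+ < Sr^2+ < Rb^+ < Br^-. From the smallest end, number 2 is Y^3+.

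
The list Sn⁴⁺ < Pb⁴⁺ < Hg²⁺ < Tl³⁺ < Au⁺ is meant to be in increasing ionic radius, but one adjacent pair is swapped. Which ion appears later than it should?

Scanning neighbour by neighbour, only Hg²⁺/Tl³⁺ violates a trend: both have 78 electrons but Z(Tl)=81 > Z(Hg)=80, so Tl³⁺ should be the smaller of the two. That makes Tl³⁺ the one sitting a position late relative to where it belongs.

Tl³⁺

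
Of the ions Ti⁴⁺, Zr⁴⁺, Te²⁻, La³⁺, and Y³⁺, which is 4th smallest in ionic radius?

Tabulating Z and e⁻: Ti⁴⁺ (Z=22, 18 e⁻), Zr⁴⁺ (Z=40, 36 e⁻), Y³⁺ (Z=39, 36 e⁻), La³⁺ (Z=57, 54 e⁻), Te²⁻ (Z=52, 54 e⁻). Ti⁴⁺ < Zr⁴⁺ (same group, 1 shell fewer); Zr⁴⁺ < Y³⁺ (isoelectronic, higher Z=40 is smaller); Y³⁺ < La³⁺ (same group, period 5 vs 6); La³⁺ < Te²⁻ (isoelectronic, higher Z=57 is smaller).
That gives Ti⁴⁺ < Zr⁴⁺ < Y³⁺ < La³⁺ < Te²⁻. From the smallest end, number 4 is La³⁺.

La³⁺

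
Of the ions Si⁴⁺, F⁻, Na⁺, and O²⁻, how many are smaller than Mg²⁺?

1

These species are isoelectronic with 10 electrons. The only difference is the number of protons: Si⁴⁺ (Z=14), Mg²⁺ (Z=12), Na⁺ (Z=11), F⁻ (Z=9), O²⁻ (Z=8). The strongest nuclear pull (Si⁴⁺) gives the smallest ion.
Placing each against Mg²⁺: smaller — Si⁴⁺; larger — Na⁺, F⁻, O²⁻. That's 1.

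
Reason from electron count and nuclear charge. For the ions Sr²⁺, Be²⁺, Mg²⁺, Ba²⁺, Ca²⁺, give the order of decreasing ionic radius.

Ba²⁺ > Sr²⁺ > Ca²⁺ > Mg²⁺ > Be²⁺

All are in the same group with charge +2. Radius grows down the group as n (the outermost shell) increases.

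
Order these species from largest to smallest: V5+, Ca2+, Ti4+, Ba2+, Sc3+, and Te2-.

Electron counts and nuclear charges: V5+: 18 e⁻, Z=23, Ti4+: 18 e⁻, Z=22, Sc3+: 18 e⁻, Z=21, Ca2+: 18 e⁻, Z=20, Ba2+: 54 e⁻, Z=56, Te2-: 54 e⁻, Z=52. V5+ < Ti4+ (isoelectronic, higher Z=23 is smaller); Ti4+ < Sc3+ (isoelectronic, higher Z=22 is smaller); Sc3+ < Ca2+ (isoelectronic, higher Z=21 is smaller); Ca2+ < Ba2+ (same group, 2 shells fewer); Ba2+ < Te2- (isoelectronic, higher Z=56 is smaller).

Te2- > Ba2+ > Ca2+ > Sc3+ > Ti4+ > V5+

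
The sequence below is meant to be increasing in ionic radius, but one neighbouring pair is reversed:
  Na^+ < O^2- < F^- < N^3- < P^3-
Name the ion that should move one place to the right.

O^2-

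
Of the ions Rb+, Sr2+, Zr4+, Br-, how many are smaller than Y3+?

Each ion has 36 electrons. The ranking follows nuclear charge in reverse — greater Z gives a smaller radius. Zr4+ (Z=40), Y3+ (Z=39), Sr2+ (Z=38), Rb+ (Z=37), Br- (Z=35).
Ordering all of them (including Y3+) by radius gives Zr4+ < Y3+ < Sr2+ < Rb+ < Br-. That's 1.

1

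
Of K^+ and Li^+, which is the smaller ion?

Li^+

These ions sit in one column with identical charge. Each step down the periodic table adds a principal shell, increasing the radius.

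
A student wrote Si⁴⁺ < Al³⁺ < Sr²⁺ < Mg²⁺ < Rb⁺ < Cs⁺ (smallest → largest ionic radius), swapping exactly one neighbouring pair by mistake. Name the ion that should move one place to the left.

Mg²⁺

Scanning neighbour by neighbour, only Sr²⁺/Mg²⁺ violates a trend: both in group 2 with the same charge; Mg²⁺ (period 3) has the smaller radius. That makes Mg²⁺ the one sitting a position late relative to where it belongs.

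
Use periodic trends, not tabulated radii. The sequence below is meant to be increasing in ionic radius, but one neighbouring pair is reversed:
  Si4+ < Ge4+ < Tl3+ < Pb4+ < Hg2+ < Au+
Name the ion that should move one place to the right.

Check each adjacent pair. Tl3+ and Pb4+ are reversed: both have 78 electrons but Z(Pb)=82 > Z(Tl)=81, so Pb4+ should be the smaller of the two. No other neighbouring pair contradicts the periodic trends, so Tl3+ is the ion listed too early.

Tl3+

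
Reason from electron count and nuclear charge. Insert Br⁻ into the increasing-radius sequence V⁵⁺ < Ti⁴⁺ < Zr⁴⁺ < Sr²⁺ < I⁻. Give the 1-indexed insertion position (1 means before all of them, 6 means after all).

Electron counts and nuclear charges: V⁵⁺: 18 e⁻, Z=23, Ti⁴⁺: 18 e⁻, Z=22, Zr⁴⁺: 36 e⁻, Z=40, Sr²⁺: 36 e⁻, Z=38, Br⁻: 36 e⁻, Z=35, I⁻: 54 e⁻, Z=53. V⁵⁺ < Ti⁴⁺ (isoelectronic, higher Z=23 is smaller); Ti⁴⁺ < Zr⁴⁺ (same group, 1 shell fewer); Zr⁴⁺ < Sr²⁺ (both 36 e⁻, Z=40>38); Sr²⁺ < Br⁻ (isoelectronic, higher Z=38 is smaller); Br⁻ < I⁻ (same group, period 4 vs 5).
The complete sequence is V⁵⁺ < Ti⁴⁺ < Zr⁴⁺ < Sr²⁺ < Br⁻ < I⁻. Br⁻ sits at position 5.

5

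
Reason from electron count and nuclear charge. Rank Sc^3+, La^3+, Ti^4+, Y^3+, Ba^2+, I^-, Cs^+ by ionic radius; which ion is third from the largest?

Ba^2+

Ti^4+: 18 e⁻, Z=22, Sc^3+: 18 e⁻, Z=21, Y^3+: 36 e⁻, Z=39, La^3+: 54 e⁻, Z=57, Ba^2+: 54 e⁻, Z=56, Cs^+: 54 e⁻, Z=55, I^-: 54 e⁻, Z=53. Ti^4+ < Sc^3+ (isoelectronic, higher Z=22 is smaller); Sc^3+ < Y^3+ (same group, 1 shell fewer); Y^3+ < La^3+ (same group, 1 shell fewer); La^3+ < Ba^2+ (both 54 e⁻, Z=57>56); Ba^2+ < Cs^+ (isoelectronic, higher Z=56 is smaller); Cs^+ < I^- (isoelectronic, higher Z=55 is smaller).
Ordering: Ti^4+ < Sc^3+ < Y^3+ < La^3+ < Ba^2+ < Cs^+ < I^-. The third largest is Ba^2+.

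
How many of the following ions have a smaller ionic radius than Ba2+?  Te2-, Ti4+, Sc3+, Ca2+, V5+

Electron counts and nuclear charges: V5+ has 18 e⁻ (Z=23), Ti4+ has 18 e⁻ (Z=22), Sc3+ has 18 e⁻ (Z=21), Ca2+ has 18 e⁻ (Z=20), Ba2+ has 54 e⁻ (Z=56), Te2- has 54 e⁻ (Z=52). V5+ < Ti4+ (isoelectronic, higher Z=23 is smaller); Ti4+ < Sc3+ (both 18 e⁻, Z=22>21); Sc3+ < Ca2+ (both 18 e⁻, Z=21>20); Ca2+ < Ba2+ (same group, 2 shells fewer); Ba2+ < Te2- (both 54 e⁻, Z=56>52).
Ordering all of them (including Ba2+) by radius gives V5+ < Ti4+ < Sc3+ < Ca2+ < Ba2+ < Te2-. Count: 4.

4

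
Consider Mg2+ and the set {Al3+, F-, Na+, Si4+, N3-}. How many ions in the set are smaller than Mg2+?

2

All of these have 10 electrons (isoelectronic). With the same electron cloud, the ion with the most protons pulls it in tightest. Nuclear charges: Si4+ (Z=14), Al3+ (Z=13), Mg2+ (Z=12), Na+ (Z=11), F- (Z=9), N3- (Z=7). Highest Z is smallest.
Relative to Mg2+, the ions that are smaller are Si4+, Al3+. Count: 2.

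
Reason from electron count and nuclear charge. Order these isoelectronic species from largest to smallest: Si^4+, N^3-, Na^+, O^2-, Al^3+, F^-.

N^3- > O^2- > F^- > Na^+ > Al^3+ > Si^4+

Isoelectronic series (10 e⁻ each). Size is set by nuclear charge: more protons means a smaller ion. Si^4+ (Z=14), Al^3+ (Z=13), Na^+ (Z=11), F^- (Z=9), O^2- (Z=8), N^3- (Z=7).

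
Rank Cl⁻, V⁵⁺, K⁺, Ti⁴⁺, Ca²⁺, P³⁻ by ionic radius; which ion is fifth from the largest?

Each ion has 18 electrons. The ranking follows nuclear charge in reverse — greater Z gives a smaller radius. V⁵⁺ (Z=23), Ti⁴⁺ (Z=22), Ca²⁺ (Z=20), K⁺ (Z=19), Cl⁻ (Z=17), P³⁻ (Z=15).
So the order is V⁵⁺ < Ti⁴⁺ < Ca²⁺ < K⁺ < Cl⁻ < P³⁻; the 5th-largest ion is Ti⁴⁺.

Ti⁴⁺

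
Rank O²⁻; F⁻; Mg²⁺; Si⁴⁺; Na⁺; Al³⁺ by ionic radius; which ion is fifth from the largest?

These species are isoelectronic with 10 electrons. The only difference is the number of protons: Si⁴⁺ (Z=14), Al³⁺ (Z=13), Mg²⁺ (Z=12), Na⁺ (Z=11), F⁻ (Z=9), O²⁻ (Z=8). The strongest nuclear pull (Si⁴⁺) gives the smallest ion.
So the order is Si⁴⁺ < Al³⁺ < Mg²⁺ < Na⁺ < F⁻ < O²⁻; the 5th-largest ion is Al³⁺.

Al³⁺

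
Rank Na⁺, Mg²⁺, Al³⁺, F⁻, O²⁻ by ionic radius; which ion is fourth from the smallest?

F⁻

All of these have 10 electrons (isoelectronic). With the same electron cloud, the ion with the most protons pulls it in tightest. Nuclear charges: Al³⁺ (Z=13), Mg²⁺ (Z=12), Na⁺ (Z=11), F⁻ (Z=9), O²⁻ (Z=8). Highest Z is smallest.
Full ascending order: Al³⁺ < Mg²⁺ < Na⁺ < F⁻ < O²⁻. Counting from the smallest, position 4 is F⁻.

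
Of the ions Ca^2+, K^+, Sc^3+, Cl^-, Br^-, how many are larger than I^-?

First list Z and electron count for each: Sc^3+: 18 e⁻, Z=21, Ca^2+: 18 e⁻, Z=20, K^+: 18 e⁻, Z=19, Cl^-: 18 e⁻, Z=17, Br^-: 36 e⁻, Z=35, I^-: 54 e⁻, Z=53. Sc^3+ < Ca^2+ (isoelectronic, higher Z=21 is smaller); Ca^2+ < K^+ (isoelectronic, higher Z=20 is smaller); K^+ < Cl^- (both 18 e⁻, Z=19>17); Cl^- < Br^- (same group, period 3 vs 4); Br^- < I^- (same group, 1 shell fewer).
Relative to I^-, the ions that are larger are none. Count: 0.

0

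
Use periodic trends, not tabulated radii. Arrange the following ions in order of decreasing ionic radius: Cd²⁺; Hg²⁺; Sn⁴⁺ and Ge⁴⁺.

Hg²⁺ > Cd²⁺ > Sn⁴⁺ > Ge⁴⁺

Ge⁴⁺: 28 e⁻, Z=32, Sn⁴⁺: 46 e⁻, Z=50, Cd²⁺: 46 e⁻, Z=48, Hg²⁺: 78 e⁻, Z=80. Ge⁴⁺ < Sn⁴⁺ (same group, period 4 vs 5); Sn⁴⁺ < Cd²⁺ (isoelectronic, higher Z=50 is smaller); Cd²⁺ < Hg²⁺ (same group, period 5 vs 6).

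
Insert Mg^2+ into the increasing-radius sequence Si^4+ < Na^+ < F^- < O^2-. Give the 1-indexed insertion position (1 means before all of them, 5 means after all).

2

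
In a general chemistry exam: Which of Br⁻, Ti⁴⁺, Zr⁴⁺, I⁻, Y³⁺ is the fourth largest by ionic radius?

Zr⁴⁺

Ti⁴⁺ has 18 e⁻ (Z=22), Zr⁴⁺ has 36 e⁻ (Z=40), Y³⁺ has 36 e⁻ (Z=39), Br⁻ has 36 e⁻ (Z=35), I⁻ has 54 e⁻ (Z=53). Ti⁴⁺ < Zr⁴⁺ (same group, 1 shell fewer); Zr⁴⁺ < Y³⁺ (both 36 e⁻, Z=40>39); Y³⁺ < Br⁻ (both 36 e⁻, Z=39>35); Br⁻ < I⁻ (same group, period 4 vs 5).
Ordering: Ti⁴⁺ < Zr⁴⁺ < Y³⁺ < Br⁻ < I⁻. The fourth largest is Zr⁴⁺.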